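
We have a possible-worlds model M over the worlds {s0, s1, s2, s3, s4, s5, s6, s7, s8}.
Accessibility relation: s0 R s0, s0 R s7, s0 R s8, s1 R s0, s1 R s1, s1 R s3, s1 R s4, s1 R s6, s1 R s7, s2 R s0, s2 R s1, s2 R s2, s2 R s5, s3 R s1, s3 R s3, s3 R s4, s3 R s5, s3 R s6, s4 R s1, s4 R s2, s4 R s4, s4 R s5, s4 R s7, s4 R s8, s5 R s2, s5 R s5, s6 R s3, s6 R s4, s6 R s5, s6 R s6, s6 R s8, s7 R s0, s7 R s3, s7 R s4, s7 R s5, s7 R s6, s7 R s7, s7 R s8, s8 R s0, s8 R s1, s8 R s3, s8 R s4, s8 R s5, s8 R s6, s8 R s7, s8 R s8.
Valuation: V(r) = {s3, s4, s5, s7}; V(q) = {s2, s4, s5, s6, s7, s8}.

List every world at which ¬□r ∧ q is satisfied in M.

Recall that □ψ holds at a world iff ψ holds at every accessible world, and ◇ψ holds iff ψ holds at some accessible world.
Let φ = ¬□r ∧ q. Evaluate φ at each world:
  s0 (successors {s0, s7, s8}): φ is false.
  s1 (successors {s0, s1, s3, s4, s6, s7}): φ is false.
  s2 (successors {s0, s1, s2, s5}): φ is true.
  s3 (successors {s1, s3, s4, s5, s6}): φ is false.
  s4 (successors {s1, s2, s4, s5, s7, s8}): φ is true.
  s5 (successors {s2, s5}): φ is true.
  s6 (successors {s3, s4, s5, s6, s8}): φ is true.
  s7 (successors {s0, s3, s4, s5, s6, s7, s8}): φ is true.
  s8 (successors {s0, s1, s3, s4, s5, s6, s7, s8}): φ is true.
For instance, at s7:
  At s7: ¬□r is true, q is true, so ¬□r ∧ q is true.
    At s7: □r is false, so ¬□r is true.
      At s7: □r requires r at every successor {s0, s3, s4, s5, s6, s7, s8}.
        r fails at s0, so □r is false at s7.
Satisfying worlds: {s2, s4, s5, s6, s7, s8}

s2, s4, s5, s6, s7, s8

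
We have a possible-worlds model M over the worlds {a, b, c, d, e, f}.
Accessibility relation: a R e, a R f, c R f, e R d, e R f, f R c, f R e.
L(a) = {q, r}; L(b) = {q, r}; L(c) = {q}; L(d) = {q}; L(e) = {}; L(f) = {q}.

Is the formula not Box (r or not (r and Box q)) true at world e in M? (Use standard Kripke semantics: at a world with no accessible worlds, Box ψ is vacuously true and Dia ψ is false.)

No

At e: Box (r or not (r and Box q)) is true, so not Box (r or not (r and Box q)) is false.
  At e: Box (r or not (r and Box q)) requires r or not (r and Box q) at every successor {d, f}.
      At d: r is false, not (r and Box q) is true, so r or not (r and Box q) is true.
      At f: r is false, not (r and Box q) is true, so r or not (r and Box q) is true.
  So Box (r or not (r and Box q)) is true at e.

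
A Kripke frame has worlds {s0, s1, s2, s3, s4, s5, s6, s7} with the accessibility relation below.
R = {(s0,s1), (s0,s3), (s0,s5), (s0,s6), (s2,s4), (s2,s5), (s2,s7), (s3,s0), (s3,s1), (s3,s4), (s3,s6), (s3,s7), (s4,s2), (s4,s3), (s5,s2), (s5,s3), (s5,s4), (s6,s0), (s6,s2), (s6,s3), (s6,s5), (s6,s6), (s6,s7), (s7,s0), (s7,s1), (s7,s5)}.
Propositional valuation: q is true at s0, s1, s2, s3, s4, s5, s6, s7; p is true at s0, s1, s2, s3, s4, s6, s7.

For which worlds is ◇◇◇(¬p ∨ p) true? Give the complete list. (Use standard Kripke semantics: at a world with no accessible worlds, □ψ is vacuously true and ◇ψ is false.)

Let φ = ◇◇◇(¬p ∨ p). Evaluate φ at each world:
  s0 (successors {s1, s3, s5, s6}): φ is true.
  s1 (successors ∅): φ is false.
  s2 (successors {s4, s5, s7}): φ is true.
  s3 (successors {s0, s1, s4, s6, s7}): φ is true.
  s4 (successors {s2, s3}): φ is true.
  s5 (successors {s2, s3, s4}): φ is true.
  s6 (successors {s0, s2, s3, s5, s6, s7}): φ is true.
  s7 (successors {s0, s1, s5}): φ is true.
For instance, at s6:
  At s6: ◇◇◇(¬p ∨ p) requires ◇◇(¬p ∨ p) at some successor in {s0, s2, s3, s5, s6, s7}.
    ◇◇(¬p ∨ p) holds at s0, so ◇◇◇(¬p ∨ p) is true at s6.
      At s0: ◇◇(¬p ∨ p) requires ◇(¬p ∨ p) at some successor in {s1, s3, s5, s6}.
        ◇(¬p ∨ p) holds at s3, so ◇◇(¬p ∨ p) is true at s0.
Satisfying worlds: {s0, s2, s3, s4, s5, s6, s7}

s0, s2, s3, s4, s5, s6, s7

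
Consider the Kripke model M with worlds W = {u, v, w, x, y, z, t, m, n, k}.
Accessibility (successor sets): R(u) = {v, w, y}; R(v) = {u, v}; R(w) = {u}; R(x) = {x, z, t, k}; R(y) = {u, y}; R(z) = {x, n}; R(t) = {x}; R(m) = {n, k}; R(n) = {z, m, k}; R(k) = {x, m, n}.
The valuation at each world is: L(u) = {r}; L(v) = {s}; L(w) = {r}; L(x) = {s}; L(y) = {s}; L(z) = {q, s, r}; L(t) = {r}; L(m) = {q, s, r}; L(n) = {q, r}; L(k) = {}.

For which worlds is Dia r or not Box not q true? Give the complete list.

Let φ = Dia r or not Box not q. Evaluate φ at each world:
  u (successors {v, w, y}): φ is true.
  v (successors {u, v}): φ is true.
  w (successors {u}): φ is true.
  x (successors {x, z, t, k}): φ is true.
  y (successors {u, y}): φ is true.
  z (successors {x, n}): φ is true.
  t (successors {x}): φ is false.
  m (successors {n, k}): φ is true.
  n (successors {z, m, k}): φ is true.
  k (successors {x, m, n}): φ is true.
For instance, at z:
  At z: Dia r is true, not Box not q is true, so Dia r or not Box not q is true.
    At z: Dia r requires r at some successor in {x, n}.
      r holds at n, so Dia r is true at z.
    At z: Box not q is false, so not Box not q is true.
      At z: Box not q requires not q at every successor {x, n}.
        not q fails at n, so Box not q is false at z.
Satisfying worlds: {u, v, w, x, y, z, m, n, k}

u, v, w, x, y, z, m, n, k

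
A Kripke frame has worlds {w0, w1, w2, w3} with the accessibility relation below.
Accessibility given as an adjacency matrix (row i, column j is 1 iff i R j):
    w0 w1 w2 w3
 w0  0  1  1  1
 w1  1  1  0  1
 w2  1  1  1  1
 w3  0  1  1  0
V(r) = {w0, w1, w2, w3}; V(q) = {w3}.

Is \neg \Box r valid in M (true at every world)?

Let φ = \neg \Box r. Evaluate φ at each world:
  w0 (successors {w1, w2, w3}): φ is false.
  w1 (successors {w0, w1, w3}): φ is false.
  w2 (successors {w0, w1, w2, w3}): φ is false.
  w3 (successors {w1, w2}): φ is false.
Detail at w0 (counterexample):
  At w0: \Box r is true, so \neg \Box r is false.
    At w0: \Box r requires r at every successor {w1, w2, w3}.
      At w1: r is true.
      At w2: r is true.
      At w3: r is true.
    So \Box r is true at w0.

No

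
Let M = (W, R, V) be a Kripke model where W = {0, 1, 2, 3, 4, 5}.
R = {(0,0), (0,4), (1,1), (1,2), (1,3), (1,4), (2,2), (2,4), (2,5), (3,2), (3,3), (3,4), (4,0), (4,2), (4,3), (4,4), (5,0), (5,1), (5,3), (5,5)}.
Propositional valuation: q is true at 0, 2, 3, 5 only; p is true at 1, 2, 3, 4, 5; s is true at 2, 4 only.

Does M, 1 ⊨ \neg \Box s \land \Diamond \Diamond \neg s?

At 1: \neg \Box s is true, \Diamond \Diamond \neg s is true, so \neg \Box s \land \Diamond \Diamond \neg s is true.
  At 1: \Box s is false, so \neg \Box s is true.
    At 1: \Box s requires s at every successor {1, 2, 3, 4}.
      s fails at 1, so \Box s is false at 1.
  At 1: \Diamond \Diamond \neg s requires \Diamond \neg s at some successor in {1, 2, 3, 4}.
    \Diamond \neg s holds at 1, so \Diamond \Diamond \neg s is true at 1.
      At 1: \Diamond \neg s requires \neg s at some successor in {1, 2, 3, 4}.
        \neg s holds at 1, so \Diamond \neg s is true at 1.

Yes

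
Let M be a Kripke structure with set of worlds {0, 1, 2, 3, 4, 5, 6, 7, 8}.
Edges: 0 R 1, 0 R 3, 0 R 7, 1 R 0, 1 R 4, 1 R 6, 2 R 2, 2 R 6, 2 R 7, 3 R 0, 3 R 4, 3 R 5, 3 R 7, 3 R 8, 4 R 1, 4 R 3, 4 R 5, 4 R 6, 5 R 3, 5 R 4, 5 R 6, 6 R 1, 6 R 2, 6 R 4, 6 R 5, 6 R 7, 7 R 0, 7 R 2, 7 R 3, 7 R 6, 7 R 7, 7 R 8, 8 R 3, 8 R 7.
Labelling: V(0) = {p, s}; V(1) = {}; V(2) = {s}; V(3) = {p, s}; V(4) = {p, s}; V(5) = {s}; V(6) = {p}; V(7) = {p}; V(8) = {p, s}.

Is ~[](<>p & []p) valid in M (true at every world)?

Yes

Recall that []ψ holds at a world iff ψ holds at every accessible world, and <>ψ holds iff ψ holds at some accessible world.
Let φ = ~[](<>p & []p). Evaluate φ at each world:
  0 (successors {1, 3, 7}): φ is true.
  1 (successors {0, 4, 6}): φ is true.
  2 (successors {2, 6, 7}): φ is true.
  3 (successors {0, 4, 5, 7, 8}): φ is true.
  4 (successors {1, 3, 5, 6}): φ is true.
  5 (successors {3, 4, 6}): φ is true.
  6 (successors {1, 2, 4, 5, 7}): φ is true.
  7 (successors {0, 2, 3, 6, 7, 8}): φ is true.
  8 (successors {3, 7}): φ is true.
For instance, at 6:
  At 6: [](<>p & []p) is false, so ~[](<>p & []p) is true.
    At 6: [](<>p & []p) requires <>p & []p at every successor {1, 2, 4, 5, 7}.
      <>p & []p fails at 2, so [](<>p & []p) is false at 6.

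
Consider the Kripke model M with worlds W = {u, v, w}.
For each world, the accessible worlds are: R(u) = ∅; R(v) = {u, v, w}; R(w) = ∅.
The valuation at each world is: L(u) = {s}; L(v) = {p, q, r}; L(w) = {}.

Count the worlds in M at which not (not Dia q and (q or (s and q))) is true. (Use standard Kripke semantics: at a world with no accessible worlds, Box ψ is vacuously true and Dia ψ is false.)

3

Let φ = not (not Dia q and (q or (s and q))). Evaluate φ at each world:
  u (successors ∅): φ is true.
  v (successors {u, v, w}): φ is true.
  w (successors ∅): φ is true.
For instance, at v:
  At v: not Dia q and (q or (s and q)) is false, so not (not Dia q and (q or (s and q))) is true.
    At v: not Dia q is false, q or (s and q) is true, so not Dia q and (q or (s and q)) is false.
      At v: Dia q is true, so not Dia q is false.
Satisfying worlds: {u, v, w}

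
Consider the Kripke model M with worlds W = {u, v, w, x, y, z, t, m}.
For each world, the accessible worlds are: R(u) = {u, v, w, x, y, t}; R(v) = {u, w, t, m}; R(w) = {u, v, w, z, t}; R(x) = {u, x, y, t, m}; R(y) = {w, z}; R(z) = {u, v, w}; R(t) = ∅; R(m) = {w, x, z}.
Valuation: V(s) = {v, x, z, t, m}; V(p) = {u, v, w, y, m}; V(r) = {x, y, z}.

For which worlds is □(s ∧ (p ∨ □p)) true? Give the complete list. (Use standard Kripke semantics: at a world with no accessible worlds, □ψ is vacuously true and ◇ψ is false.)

t

Let φ = □(s ∧ (p ∨ □p)). Evaluate φ at each world:
  u (successors {u, v, w, x, y, t}): φ is false.
  v (successors {u, w, t, m}): φ is false.
  w (successors {u, v, w, z, t}): φ is false.
  x (successors {u, x, y, t, m}): φ is false.
  y (successors {w, z}): φ is false.
  z (successors {u, v, w}): φ is false.
  t (successors ∅): φ is true.
  m (successors {w, x, z}): φ is false.
For instance, at m:
  At m: □(s ∧ (p ∨ □p)) requires s ∧ (p ∨ □p) at every successor {w, x, z}.
    s ∧ (p ∨ □p) fails at w, so □(s ∧ (p ∨ □p)) is false at m.
      At w: s is false, p ∨ □p is true, so s ∧ (p ∨ □p) is false.
Satisfying worlds: {t}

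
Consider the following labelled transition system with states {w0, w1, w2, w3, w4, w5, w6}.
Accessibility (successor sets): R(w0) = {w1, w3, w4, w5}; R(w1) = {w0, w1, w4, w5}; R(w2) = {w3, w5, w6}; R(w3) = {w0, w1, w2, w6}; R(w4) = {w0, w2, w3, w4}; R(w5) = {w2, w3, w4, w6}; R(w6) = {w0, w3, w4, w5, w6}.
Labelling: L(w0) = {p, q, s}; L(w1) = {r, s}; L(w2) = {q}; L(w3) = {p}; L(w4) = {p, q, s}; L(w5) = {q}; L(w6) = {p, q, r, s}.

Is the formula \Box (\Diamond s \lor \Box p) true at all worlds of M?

Recall that \Box ψ holds at a world iff ψ holds at every accessible world, and \Diamond ψ holds iff ψ holds at some accessible world.
Let φ = \Box (\Diamond s \lor \Box p). Evaluate φ at each world:
  w0 (successors {w1, w3, w4, w5}): φ is true.
  w1 (successors {w0, w1, w4, w5}): φ is true.
  w2 (successors {w3, w5, w6}): φ is true.
  w3 (successors {w0, w1, w2, w6}): φ is true.
  w4 (successors {w0, w2, w3, w4}): φ is true.
  w5 (successors {w2, w3, w4, w6}): φ is true.
  w6 (successors {w0, w3, w4, w5, w6}): φ is true.
For instance, at w2:
  At w2: \Box (\Diamond s \lor \Box p) requires \Diamond s \lor \Box p at every successor {w3, w5, w6}.
      At w3: \Diamond s is true, \Box p is false, so \Diamond s \lor \Box p is true.
      At w5: \Diamond s is true, \Box p is false, so \Diamond s \lor \Box p is true.
      At w6: \Diamond s is true, \Box p is false, so \Diamond s \lor \Box p is true.
  So \Box (\Diamond s \lor \Box p) is true at w2.

Yes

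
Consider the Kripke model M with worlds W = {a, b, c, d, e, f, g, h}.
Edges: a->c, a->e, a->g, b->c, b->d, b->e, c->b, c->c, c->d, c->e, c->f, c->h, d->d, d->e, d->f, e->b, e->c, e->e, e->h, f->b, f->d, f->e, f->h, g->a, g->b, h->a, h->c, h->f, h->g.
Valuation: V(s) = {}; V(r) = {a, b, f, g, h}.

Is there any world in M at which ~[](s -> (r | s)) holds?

Recall that []ψ holds at a world iff ψ holds at every accessible world, and <>ψ holds iff ψ holds at some accessible world.
Let φ = ~[](s -> (r | s)). Evaluate φ at each world:
  a (successors {c, e, g}): φ is false.
  b (successors {c, d, e}): φ is false.
  c (successors {b, c, d, e, f, h}): φ is false.
  d (successors {d, e, f}): φ is false.
  e (successors {b, c, e, h}): φ is false.
  f (successors {b, d, e, h}): φ is false.
  g (successors {a, b}): φ is false.
  h (successors {a, c, f, g}): φ is false.
For instance, at c:
  At c: [](s -> (r | s)) is true, so ~[](s -> (r | s)) is false.
    At c: [](s -> (r | s)) requires s -> (r | s) at every successor {b, c, d, e, f, h}.
      At b: s -> (r | s) is true.
      At c: s -> (r | s) is true.
      At d: s -> (r | s) is true.
      At e: s -> (r | s) is true.
      At f: s -> (r | s) is true.
      At h: s -> (r | s) is true.
    So [](s -> (r | s)) is true at c.

No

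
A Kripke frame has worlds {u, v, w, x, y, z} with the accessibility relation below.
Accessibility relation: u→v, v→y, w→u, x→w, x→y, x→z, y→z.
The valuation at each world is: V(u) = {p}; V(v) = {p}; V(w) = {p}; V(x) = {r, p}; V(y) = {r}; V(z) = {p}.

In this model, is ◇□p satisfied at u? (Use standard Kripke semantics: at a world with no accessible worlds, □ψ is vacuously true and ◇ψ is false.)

At u: ◇□p requires □p at some successor in {v}.
  At v: □p is false.
So ◇□p is false at u.

No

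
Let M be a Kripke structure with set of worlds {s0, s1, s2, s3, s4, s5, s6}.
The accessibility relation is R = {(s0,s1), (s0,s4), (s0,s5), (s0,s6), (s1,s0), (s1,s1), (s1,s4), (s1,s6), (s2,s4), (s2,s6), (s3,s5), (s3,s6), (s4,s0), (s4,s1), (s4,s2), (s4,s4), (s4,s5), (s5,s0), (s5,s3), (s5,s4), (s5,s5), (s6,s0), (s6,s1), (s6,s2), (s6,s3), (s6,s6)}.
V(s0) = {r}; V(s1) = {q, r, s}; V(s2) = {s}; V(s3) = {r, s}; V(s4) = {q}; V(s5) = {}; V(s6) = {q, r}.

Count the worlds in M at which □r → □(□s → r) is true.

Let φ = □r → □(□s → r). Evaluate φ at each world:
  s0 (successors {s1, s4, s5, s6}): φ is true.
  s1 (successors {s0, s1, s4, s6}): φ is true.
  s2 (successors {s4, s6}): φ is true.
  s3 (successors {s5, s6}): φ is true.
  s4 (successors {s0, s1, s2, s4, s5}): φ is true.
  s5 (successors {s0, s3, s4, s5}): φ is true.
  s6 (successors {s0, s1, s2, s3, s6}): φ is true.
For instance, at s0:
  At s0: □r is false, □(□s → r) is true, so □r → □(□s → r) is true.
    At s0: □r requires r at every successor {s1, s4, s5, s6}.
      r fails at s4, so □r is false at s0.
    At s0: □(□s → r) requires □s → r at every successor {s1, s4, s5, s6}.
      At s1: □s → r is true.
      At s4: □s → r is true.
      At s5: □s → r is true.
      At s6: □s → r is true.
    So □(□s → r) is true at s0.
Satisfying worlds: {s0, s1, s2, s3, s4, s5, s6}

7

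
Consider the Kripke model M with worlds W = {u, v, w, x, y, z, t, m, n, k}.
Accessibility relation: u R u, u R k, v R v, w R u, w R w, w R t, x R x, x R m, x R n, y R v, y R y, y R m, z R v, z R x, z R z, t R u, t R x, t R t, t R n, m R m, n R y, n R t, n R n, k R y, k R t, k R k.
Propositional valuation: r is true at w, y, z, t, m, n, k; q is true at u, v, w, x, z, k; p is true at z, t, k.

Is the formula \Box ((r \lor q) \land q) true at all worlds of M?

No

Let φ = \Box ((r \lor q) \land q). Evaluate φ at each world:
  u (successors {u, k}): φ is true.
  v (successors {v}): φ is true.
  w (successors {u, w, t}): φ is false.
  x (successors {x, m, n}): φ is false.
  y (successors {v, y, m}): φ is false.
  z (successors {v, x, z}): φ is true.
  t (successors {u, x, t, n}): φ is false.
  m (successors {m}): φ is false.
  n (successors {y, t, n}): φ is false.
  k (successors {y, t, k}): φ is false.
Detail at w (counterexample):
  At w: \Box ((r \lor q) \land q) requires (r \lor q) \land q at every successor {u, w, t}.
    (r \lor q) \land q fails at t, so \Box ((r \lor q) \land q) is false at w.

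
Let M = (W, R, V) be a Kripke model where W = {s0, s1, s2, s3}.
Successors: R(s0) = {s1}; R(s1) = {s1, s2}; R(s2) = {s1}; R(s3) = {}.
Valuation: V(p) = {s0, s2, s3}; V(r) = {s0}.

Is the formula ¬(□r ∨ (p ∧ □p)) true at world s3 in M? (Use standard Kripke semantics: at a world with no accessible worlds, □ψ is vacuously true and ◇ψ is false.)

No

Recall that □ψ holds at a world iff ψ holds at every accessible world, and ◇ψ holds iff ψ holds at some accessible world.
At s3: □r ∨ (p ∧ □p) is true, so ¬(□r ∨ (p ∧ □p)) is false.
  At s3: □r is true, p ∧ □p is true, so □r ∨ (p ∧ □p) is true.
    At s3: no accessible worlds, so □r holds vacuously.
    At s3: p is true, □p is true, so p ∧ □p is true.
      At s3: no accessible worlds, so □p holds vacuously.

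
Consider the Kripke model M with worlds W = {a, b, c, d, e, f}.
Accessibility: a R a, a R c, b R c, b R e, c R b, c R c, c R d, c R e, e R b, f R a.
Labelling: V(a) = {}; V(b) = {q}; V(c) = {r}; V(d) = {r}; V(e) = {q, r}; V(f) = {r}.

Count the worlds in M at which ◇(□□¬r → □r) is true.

5

Recall that □ψ holds at a world iff ψ holds at every accessible world, and ◇ψ holds iff ψ holds at some accessible world.
Let φ = ◇(□□¬r → □r). Evaluate φ at each world:
  a (successors {a, c}): φ is true.
  b (successors {c, e}): φ is true.
  c (successors {b, c, d, e}): φ is true.
  d (successors ∅): φ is false.
  e (successors {b}): φ is true.
  f (successors {a}): φ is true.
For instance, at f:
  At f: ◇(□□¬r → □r) requires □□¬r → □r at some successor in {a}.
    □□¬r → □r holds at a, so ◇(□□¬r → □r) is true at f.
      At a: □□¬r is false, □r is false, so □□¬r → □r is true.
Satisfying worlds: {a, b, c, e, f}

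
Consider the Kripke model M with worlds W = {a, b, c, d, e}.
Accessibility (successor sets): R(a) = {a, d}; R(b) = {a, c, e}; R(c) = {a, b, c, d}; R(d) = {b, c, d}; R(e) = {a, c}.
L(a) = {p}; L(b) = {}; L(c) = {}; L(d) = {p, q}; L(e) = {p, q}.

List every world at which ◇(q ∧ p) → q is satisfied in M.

Let φ = ◇(q ∧ p) → q. Evaluate φ at each world:
  a (successors {a, d}): φ is false.
  b (successors {a, c, e}): φ is false.
  c (successors {a, b, c, d}): φ is false.
  d (successors {b, c, d}): φ is true.
  e (successors {a, c}): φ is true.
For instance, at a:
  At a: ◇(q ∧ p) is true, q is false, so ◇(q ∧ p) → q is false.
    At a: ◇(q ∧ p) requires q ∧ p at some successor in {a, d}.
      q ∧ p holds at d, so ◇(q ∧ p) is true at a.
Satisfying worlds: {d, e}

d, e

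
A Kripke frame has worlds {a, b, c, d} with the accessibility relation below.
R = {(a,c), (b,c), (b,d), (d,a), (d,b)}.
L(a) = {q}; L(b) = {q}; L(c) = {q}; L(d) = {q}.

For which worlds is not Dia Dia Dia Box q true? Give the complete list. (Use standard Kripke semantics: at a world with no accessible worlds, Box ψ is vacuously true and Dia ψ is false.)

Let φ = not Dia Dia Dia Box q. Evaluate φ at each world:
  a (successors {c}): φ is true.
  b (successors {c, d}): φ is false.
  c (successors ∅): φ is true.
  d (successors {a, b}): φ is false.
For instance, at b:
  At b: Dia Dia Dia Box q is true, so not Dia Dia Dia Box q is false.
    At b: Dia Dia Dia Box q requires Dia Dia Box q at some successor in {c, d}.
      Dia Dia Box q holds at d, so Dia Dia Dia Box q is true at b.
Satisfying worlds: {a, c}

a, c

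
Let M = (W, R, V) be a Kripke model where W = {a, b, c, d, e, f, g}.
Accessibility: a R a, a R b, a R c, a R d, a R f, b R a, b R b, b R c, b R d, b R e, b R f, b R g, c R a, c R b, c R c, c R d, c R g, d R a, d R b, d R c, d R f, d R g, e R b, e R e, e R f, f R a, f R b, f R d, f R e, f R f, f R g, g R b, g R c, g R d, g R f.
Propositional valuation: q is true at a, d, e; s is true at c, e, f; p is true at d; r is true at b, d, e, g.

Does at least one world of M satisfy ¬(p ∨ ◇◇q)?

No

Recall that ◇ψ holds at a world iff ψ holds at some accessible world.
Let φ = ¬(p ∨ ◇◇q). Evaluate φ at each world:
  a (successors {a, b, c, d, f}): φ is false.
  b (successors {a, b, c, d, e, f, g}): φ is false.
  c (successors {a, b, c, d, g}): φ is false.
  d (successors {a, b, c, f, g}): φ is false.
  e (successors {b, e, f}): φ is false.
  f (successors {a, b, d, e, f, g}): φ is false.
  g (successors {b, c, d, f}): φ is false.
For instance, at g:
  At g: p ∨ ◇◇q is true, so ¬(p ∨ ◇◇q) is false.
    At g: p is false, ◇◇q is true, so p ∨ ◇◇q is true.
      At g: ◇◇q requires ◇q at some successor in {b, c, d, f}.
        ◇q holds at b, so ◇◇q is true at g.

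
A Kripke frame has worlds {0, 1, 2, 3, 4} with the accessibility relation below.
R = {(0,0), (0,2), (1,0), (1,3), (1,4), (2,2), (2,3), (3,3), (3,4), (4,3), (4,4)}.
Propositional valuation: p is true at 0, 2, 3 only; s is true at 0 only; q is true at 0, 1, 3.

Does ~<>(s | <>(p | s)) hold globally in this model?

No

Let φ = ~<>(s | <>(p | s)). Evaluate φ at each world:
  0 (successors {0, 2}): φ is false.
  1 (successors {0, 3, 4}): φ is false.
  2 (successors {2, 3}): φ is false.
  3 (successors {3, 4}): φ is false.
  4 (successors {3, 4}): φ is false.
Detail at 0 (counterexample):
  At 0: <>(s | <>(p | s)) is true, so ~<>(s | <>(p | s)) is false.
    At 0: <>(s | <>(p | s)) requires s | <>(p | s) at some successor in {0, 2}.
      s | <>(p | s) holds at 0, so <>(s | <>(p | s)) is true at 0.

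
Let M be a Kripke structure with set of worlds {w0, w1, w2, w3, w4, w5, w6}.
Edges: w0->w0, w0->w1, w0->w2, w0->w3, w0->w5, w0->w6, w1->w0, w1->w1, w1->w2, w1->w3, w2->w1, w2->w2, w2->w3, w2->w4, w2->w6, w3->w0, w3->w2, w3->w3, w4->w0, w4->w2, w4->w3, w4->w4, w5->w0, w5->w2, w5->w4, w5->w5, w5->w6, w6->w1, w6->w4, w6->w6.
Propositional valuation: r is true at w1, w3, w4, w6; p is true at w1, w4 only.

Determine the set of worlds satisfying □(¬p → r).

w6

Let φ = □(¬p → r). Evaluate φ at each world:
  w0 (successors {w0, w1, w2, w3, w5, w6}): φ is false.
  w1 (successors {w0, w1, w2, w3}): φ is false.
  w2 (successors {w1, w2, w3, w4, w6}): φ is false.
  w3 (successors {w0, w2, w3}): φ is false.
  w4 (successors {w0, w2, w3, w4}): φ is false.
  w5 (successors {w0, w2, w4, w5, w6}): φ is false.
  w6 (successors {w1, w4, w6}): φ is true.
For instance, at w0:
  At w0: □(¬p → r) requires ¬p → r at every successor {w0, w1, w2, w3, w5, w6}.
    ¬p → r fails at w0, so □(¬p → r) is false at w0.
Satisfying worlds: {w6}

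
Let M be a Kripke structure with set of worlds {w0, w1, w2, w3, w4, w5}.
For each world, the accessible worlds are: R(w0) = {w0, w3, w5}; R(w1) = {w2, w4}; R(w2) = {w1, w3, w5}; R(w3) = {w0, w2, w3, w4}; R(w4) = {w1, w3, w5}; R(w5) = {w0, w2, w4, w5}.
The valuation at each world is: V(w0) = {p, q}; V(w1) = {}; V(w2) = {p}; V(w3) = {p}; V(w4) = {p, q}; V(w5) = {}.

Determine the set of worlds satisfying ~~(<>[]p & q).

Recall that []ψ holds at a world iff ψ holds at every accessible world, and <>ψ holds iff ψ holds at some accessible world.
Let φ = ~~(<>[]p & q). Evaluate φ at each world:
  w0 (successors {w0, w3, w5}): φ is true.
  w1 (successors {w2, w4}): φ is false.
  w2 (successors {w1, w3, w5}): φ is false.
  w3 (successors {w0, w2, w3, w4}): φ is false.
  w4 (successors {w1, w3, w5}): φ is true.
  w5 (successors {w0, w2, w4, w5}): φ is false.
For instance, at w2:
  At w2: ~(<>[]p & q) is true, so ~~(<>[]p & q) is false.
    At w2: <>[]p & q is false, so ~(<>[]p & q) is true.
      At w2: <>[]p is true, q is false, so <>[]p & q is false.
Satisfying worlds: {w0, w4}

w0, w4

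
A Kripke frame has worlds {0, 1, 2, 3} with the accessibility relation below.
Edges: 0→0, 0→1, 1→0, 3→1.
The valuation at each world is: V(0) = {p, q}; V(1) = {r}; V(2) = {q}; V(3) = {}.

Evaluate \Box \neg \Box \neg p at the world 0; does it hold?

At 0: \Box \neg \Box \neg p requires \neg \Box \neg p at every successor {0, 1}.
    At 0: \Box \neg p is false, so \neg \Box \neg p is true.
      At 0: \Box \neg p requires \neg p at every successor {0, 1}.
        \neg p fails at 0, so \Box \neg p is false at 0.
    At 1: \Box \neg p is false, so \neg \Box \neg p is true.
      At 1: \Box \neg p requires \neg p at every successor {0}.
        \neg p fails at 0, so \Box \neg p is false at 1.
So \Box \neg \Box \neg p is true at 0.

Yes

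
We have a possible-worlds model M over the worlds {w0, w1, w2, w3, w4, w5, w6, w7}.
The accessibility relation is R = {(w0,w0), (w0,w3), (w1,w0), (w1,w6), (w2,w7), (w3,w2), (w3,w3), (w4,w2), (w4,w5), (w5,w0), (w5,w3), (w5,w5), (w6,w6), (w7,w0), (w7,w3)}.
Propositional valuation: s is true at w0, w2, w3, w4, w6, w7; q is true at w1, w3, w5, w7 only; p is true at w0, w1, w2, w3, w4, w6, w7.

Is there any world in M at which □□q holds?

No

Recall that □ψ holds at a world iff ψ holds at every accessible world, and ◇ψ holds iff ψ holds at some accessible world.
Let φ = □□q. Evaluate φ at each world:
  w0 (successors {w0, w3}): φ is false.
  w1 (successors {w0, w6}): φ is false.
  w2 (successors {w7}): φ is false.
  w3 (successors {w2, w3}): φ is false.
  w4 (successors {w2, w5}): φ is false.
  w5 (successors {w0, w3, w5}): φ is false.
  w6 (successors {w6}): φ is false.
  w7 (successors {w0, w3}): φ is false.
For instance, at w1:
  At w1: □□q requires □q at every successor {w0, w6}.
    □q fails at w0, so □□q is false at w1.
      At w0: □q requires q at every successor {w0, w3}.
        q fails at w0, so □q is false at w0.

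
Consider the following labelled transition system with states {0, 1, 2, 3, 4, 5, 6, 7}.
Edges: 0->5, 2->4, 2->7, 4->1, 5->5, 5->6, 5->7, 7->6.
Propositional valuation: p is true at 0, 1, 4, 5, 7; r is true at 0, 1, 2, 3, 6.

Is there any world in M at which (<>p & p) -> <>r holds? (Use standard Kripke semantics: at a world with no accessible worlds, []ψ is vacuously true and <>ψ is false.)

Yes

Let φ = (<>p & p) -> <>r. Evaluate φ at each world:
  0 (successors {5}): φ is false.
  1 (successors ∅): φ is true.
  2 (successors {4, 7}): φ is true.
  3 (successors ∅): φ is true.
  4 (successors {1}): φ is true.
  5 (successors {5, 6, 7}): φ is true.
  6 (successors ∅): φ is true.
  7 (successors {6}): φ is true.
Detail at 1 (witness):
  At 1: <>p & p is false, <>r is false, so (<>p & p) -> <>r is true.
    At 1: <>p is false, p is true, so <>p & p is false.
      At 1: no accessible worlds, so <>p is false.
    At 1: no accessible worlds, so <>r is false.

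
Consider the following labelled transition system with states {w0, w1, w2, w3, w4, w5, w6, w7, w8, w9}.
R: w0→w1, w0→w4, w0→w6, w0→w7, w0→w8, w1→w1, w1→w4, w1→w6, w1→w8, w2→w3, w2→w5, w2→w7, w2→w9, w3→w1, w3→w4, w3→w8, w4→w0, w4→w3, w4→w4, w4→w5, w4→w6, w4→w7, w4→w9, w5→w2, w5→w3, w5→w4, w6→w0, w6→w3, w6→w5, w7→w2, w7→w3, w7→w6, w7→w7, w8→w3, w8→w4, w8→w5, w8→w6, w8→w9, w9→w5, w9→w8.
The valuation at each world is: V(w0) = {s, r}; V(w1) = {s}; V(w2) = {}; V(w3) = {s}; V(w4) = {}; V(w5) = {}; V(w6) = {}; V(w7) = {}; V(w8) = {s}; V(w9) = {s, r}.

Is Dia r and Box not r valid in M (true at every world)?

Recall that Box ψ holds at a world iff ψ holds at every accessible world, and Dia ψ holds iff ψ holds at some accessible world.
Let φ = Dia r and Box not r. Evaluate φ at each world:
  w0 (successors {w1, w4, w6, w7, w8}): φ is false.
  w1 (successors {w1, w4, w6, w8}): φ is false.
  w2 (successors {w3, w5, w7, w9}): φ is false.
  w3 (successors {w1, w4, w8}): φ is false.
  w4 (successors {w0, w3, w4, w5, w6, w7, w9}): φ is false.
  w5 (successors {w2, w3, w4}): φ is false.
  w6 (successors {w0, w3, w5}): φ is false.
  w7 (successors {w2, w3, w6, w7}): φ is false.
  w8 (successors {w3, w4, w5, w6, w9}): φ is false.
  w9 (successors {w5, w8}): φ is false.
Detail at w0 (counterexample):
  At w0: Dia r is false, Box not r is true, so Dia r and Box not r is false.
    At w0: Dia r requires r at some successor in {w1, w4, w6, w7, w8}.
      At w1: r is false.
      At w4: r is false.
      At w6: r is false.
      At w7: r is false.
      At w8: r is false.
    So Dia r is false at w0.
    At w0: Box not r requires not r at every successor {w1, w4, w6, w7, w8}.
      At w1: not r is true.
      At w4: not r is true.
      At w6: not r is true.
      At w7: not r is true.
      At w8: not r is true.
    So Box not r is true at w0.

No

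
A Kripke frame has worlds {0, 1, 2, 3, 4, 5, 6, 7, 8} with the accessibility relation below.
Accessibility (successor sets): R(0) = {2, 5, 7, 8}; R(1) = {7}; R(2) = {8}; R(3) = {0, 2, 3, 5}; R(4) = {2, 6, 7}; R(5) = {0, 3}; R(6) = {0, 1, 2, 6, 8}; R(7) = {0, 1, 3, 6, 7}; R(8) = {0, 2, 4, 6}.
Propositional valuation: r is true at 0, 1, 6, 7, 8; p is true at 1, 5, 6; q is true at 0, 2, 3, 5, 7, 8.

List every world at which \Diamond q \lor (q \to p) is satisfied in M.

Let φ = \Diamond q \lor (q \to p). Evaluate φ at each world:
  0 (successors {2, 5, 7, 8}): φ is true.
  1 (successors {7}): φ is true.
  2 (successors {8}): φ is true.
  3 (successors {0, 2, 3, 5}): φ is true.
  4 (successors {2, 6, 7}): φ is true.
  5 (successors {0, 3}): φ is true.
  6 (successors {0, 1, 2, 6, 8}): φ is true.
  7 (successors {0, 1, 3, 6, 7}): φ is true.
  8 (successors {0, 2, 4, 6}): φ is true.
For instance, at 4:
  At 4: \Diamond q is true, q \to p is true, so \Diamond q \lor (q \to p) is true.
    At 4: \Diamond q requires q at some successor in {2, 6, 7}.
      q holds at 2, so \Diamond q is true at 4.
Satisfying worlds: {0, 1, 2, 3, 4, 5, 6, 7, 8}

0, 1, 2, 3, 4, 5, 6, 7, 8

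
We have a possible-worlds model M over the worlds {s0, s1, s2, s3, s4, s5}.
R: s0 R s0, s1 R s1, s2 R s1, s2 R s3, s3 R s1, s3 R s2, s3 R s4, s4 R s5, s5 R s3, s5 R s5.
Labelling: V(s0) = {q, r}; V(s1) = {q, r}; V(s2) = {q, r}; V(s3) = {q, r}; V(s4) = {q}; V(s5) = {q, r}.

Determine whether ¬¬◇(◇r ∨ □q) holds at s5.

Yes

At s5: ¬◇(◇r ∨ □q) is false, so ¬¬◇(◇r ∨ □q) is true.
  At s5: ◇(◇r ∨ □q) is true, so ¬◇(◇r ∨ □q) is false.
    At s5: ◇(◇r ∨ □q) requires ◇r ∨ □q at some successor in {s3, s5}.
      ◇r ∨ □q holds at s3, so ◇(◇r ∨ □q) is true at s5.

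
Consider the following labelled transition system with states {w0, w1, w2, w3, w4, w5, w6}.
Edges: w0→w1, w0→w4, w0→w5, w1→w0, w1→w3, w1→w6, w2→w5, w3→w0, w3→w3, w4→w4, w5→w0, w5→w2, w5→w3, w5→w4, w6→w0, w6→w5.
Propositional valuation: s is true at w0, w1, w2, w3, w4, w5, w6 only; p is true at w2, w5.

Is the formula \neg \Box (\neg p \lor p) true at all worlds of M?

No

Let φ = \neg \Box (\neg p \lor p). Evaluate φ at each world:
  w0 (successors {w1, w4, w5}): φ is false.
  w1 (successors {w0, w3, w6}): φ is false.
  w2 (successors {w5}): φ is false.
  w3 (successors {w0, w3}): φ is false.
  w4 (successors {w4}): φ is false.
  w5 (successors {w0, w2, w3, w4}): φ is false.
  w6 (successors {w0, w5}): φ is false.
Detail at w0 (counterexample):
  At w0: \Box (\neg p \lor p) is true, so \neg \Box (\neg p \lor p) is false.
    At w0: \Box (\neg p \lor p) requires \neg p \lor p at every successor {w1, w4, w5}.
      At w1: \neg p \lor p is true.
      At w4: \neg p \lor p is true.
      At w5: \neg p \lor p is true.
    So \Box (\neg p \lor p) is true at w0.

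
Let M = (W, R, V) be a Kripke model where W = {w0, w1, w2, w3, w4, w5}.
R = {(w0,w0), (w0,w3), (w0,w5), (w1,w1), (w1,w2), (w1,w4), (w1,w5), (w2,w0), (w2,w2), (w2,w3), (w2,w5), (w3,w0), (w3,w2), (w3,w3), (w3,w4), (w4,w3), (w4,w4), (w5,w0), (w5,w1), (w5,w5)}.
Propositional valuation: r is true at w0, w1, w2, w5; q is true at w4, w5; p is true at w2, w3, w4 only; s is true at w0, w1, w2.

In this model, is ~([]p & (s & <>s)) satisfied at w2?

Yes

At w2: []p & (s & <>s) is false, so ~([]p & (s & <>s)) is true.
  At w2: []p is false, s & <>s is true, so []p & (s & <>s) is false.
    At w2: []p requires p at every successor {w0, w2, w3, w5}.
      p fails at w0, so []p is false at w2.
    At w2: s is true, <>s is true, so s & <>s is true.
      At w2: <>s requires s at some successor in {w0, w2, w3, w5}.
        s holds at w0, so <>s is true at w2.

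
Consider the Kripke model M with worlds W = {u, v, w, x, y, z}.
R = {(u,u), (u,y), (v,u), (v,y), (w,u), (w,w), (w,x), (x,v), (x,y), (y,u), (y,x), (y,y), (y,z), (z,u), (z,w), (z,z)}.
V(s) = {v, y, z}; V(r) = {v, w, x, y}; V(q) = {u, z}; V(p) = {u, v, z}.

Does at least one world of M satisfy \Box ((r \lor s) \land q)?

No

Let φ = \Box ((r \lor s) \land q). Evaluate φ at each world:
  u (successors {u, y}): φ is false.
  v (successors {u, y}): φ is false.
  w (successors {u, w, x}): φ is false.
  x (successors {v, y}): φ is false.
  y (successors {u, x, y, z}): φ is false.
  z (successors {u, w, z}): φ is false.
For instance, at v:
  At v: \Box ((r \lor s) \land q) requires (r \lor s) \land q at every successor {u, y}.
    (r \lor s) \land q fails at u, so \Box ((r \lor s) \land q) is false at v.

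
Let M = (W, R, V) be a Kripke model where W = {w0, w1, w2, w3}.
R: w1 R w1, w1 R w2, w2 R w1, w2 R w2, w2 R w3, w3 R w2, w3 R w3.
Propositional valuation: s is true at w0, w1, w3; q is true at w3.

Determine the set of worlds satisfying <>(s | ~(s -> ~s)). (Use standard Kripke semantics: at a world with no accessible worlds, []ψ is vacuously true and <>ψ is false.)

w1, w2, w3

Recall that <>ψ holds at a world iff ψ holds at some accessible world.
Let φ = <>(s | ~(s -> ~s)). Evaluate φ at each world:
  w0 (successors ∅): φ is false.
  w1 (successors {w1, w2}): φ is true.
  w2 (successors {w1, w2, w3}): φ is true.
  w3 (successors {w2, w3}): φ is true.
For instance, at w3:
  At w3: <>(s | ~(s -> ~s)) requires s | ~(s -> ~s) at some successor in {w2, w3}.
    s | ~(s -> ~s) holds at w3, so <>(s | ~(s -> ~s)) is true at w3.
Satisfying worlds: {w1, w2, w3}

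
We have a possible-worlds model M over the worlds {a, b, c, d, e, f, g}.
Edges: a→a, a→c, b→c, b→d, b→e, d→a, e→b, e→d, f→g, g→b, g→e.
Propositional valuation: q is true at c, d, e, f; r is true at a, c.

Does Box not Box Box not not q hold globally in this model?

Let φ = Box not Box Box not not q. Evaluate φ at each world:
  a (successors {a, c}): φ is false.
  b (successors {c, d, e}): φ is false.
  c (successors ∅): φ is true.
  d (successors {a}): φ is true.
  e (successors {b, d}): φ is true.
  f (successors {g}): φ is true.
  g (successors {b, e}): φ is true.
Detail at a (counterexample):
  At a: Box not Box Box not not q requires not Box Box not not q at every successor {a, c}.
    not Box Box not not q fails at c, so Box not Box Box not not q is false at a.
      At c: Box Box not not q is true, so not Box Box not not q is false.

No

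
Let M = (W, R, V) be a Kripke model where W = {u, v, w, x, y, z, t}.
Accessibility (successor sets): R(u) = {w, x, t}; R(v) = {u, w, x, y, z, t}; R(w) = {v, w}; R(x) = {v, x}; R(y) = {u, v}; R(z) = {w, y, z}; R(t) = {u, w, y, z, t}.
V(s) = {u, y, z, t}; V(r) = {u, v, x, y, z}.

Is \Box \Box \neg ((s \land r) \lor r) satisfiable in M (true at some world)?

No

Recall that \Box ψ holds at a world iff ψ holds at every accessible world, and \Diamond ψ holds iff ψ holds at some accessible world.
Let φ = \Box \Box \neg ((s \land r) \lor r). Evaluate φ at each world:
  u (successors {w, x, t}): φ is false.
  v (successors {u, w, x, y, z, t}): φ is false.
  w (successors {v, w}): φ is false.
  x (successors {v, x}): φ is false.
  y (successors {u, v}): φ is false.
  z (successors {w, y, z}): φ is false.
  t (successors {u, w, y, z, t}): φ is false.
For instance, at x:
  At x: \Box \Box \neg ((s \land r) \lor r) requires \Box \neg ((s \land r) \lor r) at every successor {v, x}.
    \Box \neg ((s \land r) \lor r) fails at v, so \Box \Box \neg ((s \land r) \lor r) is false at x.
      At v: \Box \neg ((s \land r) \lor r) requires \neg ((s \land r) \lor r) at every successor {u, w, x, y, z, t}.
        \neg ((s \land r) \lor r) fails at u, so \Box \neg ((s \land r) \lor r) is false at v.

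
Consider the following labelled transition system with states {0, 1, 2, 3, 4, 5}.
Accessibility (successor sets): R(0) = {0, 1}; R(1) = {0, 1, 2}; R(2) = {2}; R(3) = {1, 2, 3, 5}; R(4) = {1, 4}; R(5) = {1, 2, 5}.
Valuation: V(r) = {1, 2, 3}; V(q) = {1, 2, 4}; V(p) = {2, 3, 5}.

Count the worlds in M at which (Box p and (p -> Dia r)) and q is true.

Let φ = (Box p and (p -> Dia r)) and q. Evaluate φ at each world:
  0 (successors {0, 1}): φ is false.
  1 (successors {0, 1, 2}): φ is false.
  2 (successors {2}): φ is true.
  3 (successors {1, 2, 3, 5}): φ is false.
  4 (successors {1, 4}): φ is false.
  5 (successors {1, 2, 5}): φ is false.
For instance, at 4:
  At 4: Box p and (p -> Dia r) is false, q is true, so (Box p and (p -> Dia r)) and q is false.
    At 4: Box p is false, p -> Dia r is true, so Box p and (p -> Dia r) is false.
      At 4: Box p requires p at every successor {1, 4}.
        p fails at 1, so Box p is false at 4.
      At 4: p is false, Dia r is true, so p -> Dia r is true.
Satisfying worlds: {2}

1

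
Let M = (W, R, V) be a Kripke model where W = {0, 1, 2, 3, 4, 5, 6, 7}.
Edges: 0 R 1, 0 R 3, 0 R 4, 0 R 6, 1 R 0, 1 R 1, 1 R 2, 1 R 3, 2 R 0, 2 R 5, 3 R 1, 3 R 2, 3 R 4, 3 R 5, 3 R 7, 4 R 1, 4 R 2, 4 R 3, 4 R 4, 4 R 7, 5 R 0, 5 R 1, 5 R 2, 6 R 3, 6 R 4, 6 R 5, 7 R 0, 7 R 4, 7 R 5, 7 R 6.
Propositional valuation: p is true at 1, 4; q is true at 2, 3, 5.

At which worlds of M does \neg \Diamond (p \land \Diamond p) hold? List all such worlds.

Recall that \Diamond ψ holds at a world iff ψ holds at some accessible world.
Let φ = \neg \Diamond (p \land \Diamond p). Evaluate φ at each world:
  0 (successors {1, 3, 4, 6}): φ is false.
  1 (successors {0, 1, 2, 3}): φ is false.
  2 (successors {0, 5}): φ is true.
  3 (successors {1, 2, 4, 5, 7}): φ is false.
  4 (successors {1, 2, 3, 4, 7}): φ is false.
  5 (successors {0, 1, 2}): φ is false.
  6 (successors {3, 4, 5}): φ is false.
  7 (successors {0, 4, 5, 6}): φ is false.
For instance, at 4:
  At 4: \Diamond (p \land \Diamond p) is true, so \neg \Diamond (p \land \Diamond p) is false.
    At 4: \Diamond (p \land \Diamond p) requires p \land \Diamond p at some successor in {1, 2, 3, 4, 7}.
      p \land \Diamond p holds at 1, so \Diamond (p \land \Diamond p) is true at 4.
Satisfying worlds: {2}

2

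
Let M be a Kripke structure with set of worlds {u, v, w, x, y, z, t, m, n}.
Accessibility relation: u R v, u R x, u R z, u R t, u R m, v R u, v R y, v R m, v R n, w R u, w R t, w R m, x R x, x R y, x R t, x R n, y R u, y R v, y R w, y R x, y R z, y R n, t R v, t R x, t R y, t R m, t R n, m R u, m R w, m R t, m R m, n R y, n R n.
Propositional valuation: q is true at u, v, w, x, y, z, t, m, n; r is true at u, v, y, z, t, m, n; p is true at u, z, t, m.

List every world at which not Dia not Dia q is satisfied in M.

Let φ = not Dia not Dia q. Evaluate φ at each world:
  u (successors {v, x, z, t, m}): φ is false.
  v (successors {u, y, m, n}): φ is true.
  w (successors {u, t, m}): φ is true.
  x (successors {x, y, t, n}): φ is true.
  y (successors {u, v, w, x, z, n}): φ is false.
  z (successors ∅): φ is true.
  t (successors {v, x, y, m, n}): φ is true.
  m (successors {u, w, t, m}): φ is true.
  n (successors {y, n}): φ is true.
For instance, at m:
  At m: Dia not Dia q is false, so not Dia not Dia q is true.
    At m: Dia not Dia q requires not Dia q at some successor in {u, w, t, m}.
      At u: not Dia q is false.
      At w: not Dia q is false.
      At t: not Dia q is false.
      At m: not Dia q is false.
    So Dia not Dia q is false at m.
Satisfying worlds: {v, w, x, z, t, m, n}

v, w, x, z, t, m, n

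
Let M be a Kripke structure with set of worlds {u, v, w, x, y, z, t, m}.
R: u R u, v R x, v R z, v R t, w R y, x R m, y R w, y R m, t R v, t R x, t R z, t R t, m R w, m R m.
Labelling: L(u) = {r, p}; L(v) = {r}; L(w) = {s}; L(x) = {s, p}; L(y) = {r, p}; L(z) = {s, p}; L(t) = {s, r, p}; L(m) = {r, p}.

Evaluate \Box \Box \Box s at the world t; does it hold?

No

At t: \Box \Box \Box s requires \Box \Box s at every successor {v, x, z, t}.
  \Box \Box s fails at v, so \Box \Box \Box s is false at t.
    At v: \Box \Box s requires \Box s at every successor {x, z, t}.
      \Box s fails at x, so \Box \Box s is false at v.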